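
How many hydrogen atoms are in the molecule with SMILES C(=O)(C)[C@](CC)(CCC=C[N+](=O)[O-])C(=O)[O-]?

14

Hydrogens are implicit in SMILES; fill each atom to its normal valence:
  3 × C: 2 H each → 6
  3 × C: no H
  3 × O: no H
  2 × C: 3 H each → 6
  2 × C: 1 H each → 2
  2 × O (charge -1): no H
  1 × N (charge +1): no H
  Total hydrogens = 14.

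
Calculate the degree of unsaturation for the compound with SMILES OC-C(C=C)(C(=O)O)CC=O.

Molecular formula from the SMILES: C7H10O4.
DoU = (2C + 2 + N − H − X)/2 = (2·7 + 2 + 0 − 10 − 0)/2 = 6/2 = 3.
(Structurally: 0 ring(s) + 3 π bond(s) = 3.)

3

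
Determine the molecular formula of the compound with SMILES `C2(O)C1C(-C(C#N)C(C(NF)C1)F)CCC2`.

Heavy atoms from the SMILES: 11 C, 2 F, 2 N, 1 O.
Implicit hydrogens by atom environment:
  6 × C: 1 H each → 6
  4 × C: 2 H each → 8
  2 × F: no H
  1 × C: no H
  1 × N: 1 H
  1 × N: no H
  1 × O: 1 H
  Total hydrogens = 16.
Molecular formula: C11H16F2N2O

C11H16F2N2O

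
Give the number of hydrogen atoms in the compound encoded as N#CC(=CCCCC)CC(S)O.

15

Hydrogens are implicit in SMILES; fill each atom to its normal valence:
  4 × C: 2 H each → 8
  2 × C: 1 H each → 2
  2 × C: no H
  1 × C: 3 H
  1 × N: no H
  1 × O: 1 H
  1 × S: 1 H
  Total hydrogens = 15.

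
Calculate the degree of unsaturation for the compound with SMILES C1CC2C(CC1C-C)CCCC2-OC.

Molecular formula from the SMILES: C13H24O.
DoU = (2C + 2 + N − H − X)/2 = (2·13 + 2 + 0 − 24 − 0)/2 = 4/2 = 2.
(Structurally: 2 ring(s) + 0 π bond(s) = 2.)

2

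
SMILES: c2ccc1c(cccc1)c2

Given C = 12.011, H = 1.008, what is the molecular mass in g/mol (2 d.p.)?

Molecular formula: C10H8.
M = 10×12.011 + 8×1.008 = 128.17 g/mol.

128.17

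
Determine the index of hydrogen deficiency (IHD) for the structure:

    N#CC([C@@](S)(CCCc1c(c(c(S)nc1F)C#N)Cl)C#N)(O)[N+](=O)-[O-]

Molecular formula from the SMILES: C13H9ClFN5O3S2.
DoU = (2C + 2 + N − H − X)/2 = (2·13 + 2 + 5 − 9 − 2)/2 = 22/2 = 11.
(Structurally: 1 ring(s) + 10 π bond(s) = 11.)

11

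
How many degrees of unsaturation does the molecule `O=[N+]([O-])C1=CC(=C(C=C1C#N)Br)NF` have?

Molecular formula from the SMILES: C7H3BrFN3O2.
DoU = (2C + 2 + N − H − X)/2 = (2·7 + 2 + 3 − 3 − 2)/2 = 14/2 = 7.
(Structurally: 1 ring(s) + 6 π bond(s) = 7.)

7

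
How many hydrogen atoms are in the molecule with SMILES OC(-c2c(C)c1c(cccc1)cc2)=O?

10

Hydrogens are implicit in SMILES; fill each atom to its normal valence:
  6 × C (aromatic): 1 H each → 6
  4 × C (aromatic): no H
  1 × C: 3 H
  1 × C: no H
  1 × O: 1 H
  1 × O: no H
  Total hydrogens = 10.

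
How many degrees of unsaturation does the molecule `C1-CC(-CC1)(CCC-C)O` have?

Molecular formula from the SMILES: C9H18O.
DoU = (2C + 2 + N − H − X)/2 = (2·9 + 2 + 0 − 18 − 0)/2 = 2/2 = 1.
(Structurally: 1 ring(s) + 0 π bond(s) = 1.)

1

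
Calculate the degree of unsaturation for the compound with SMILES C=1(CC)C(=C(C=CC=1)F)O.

Molecular formula from the SMILES: C8H9FO.
DoU = (2C + 2 + N − H − X)/2 = (2·8 + 2 + 0 − 9 − 1)/2 = 8/2 = 4.
(Structurally: 1 ring(s) + 3 π bond(s) = 4.)

4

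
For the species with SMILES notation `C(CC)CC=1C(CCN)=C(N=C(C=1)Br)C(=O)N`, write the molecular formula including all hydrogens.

C12H18BrN3O

Heavy atoms from the SMILES: 1 Br, 12 C, 3 N, 1 O.
Implicit hydrogens by atom environment:
  5 × C: 2 H each → 10
  4 × C (aromatic): no H
  2 × N: 2 H each → 4
  1 × Br: no H
  1 × C: 3 H
  1 × C (aromatic): 1 H
  1 × C: no H
  1 × N (aromatic): no H
  1 × O: no H
  Total hydrogens = 18.
Molecular formula: C12H18BrN3O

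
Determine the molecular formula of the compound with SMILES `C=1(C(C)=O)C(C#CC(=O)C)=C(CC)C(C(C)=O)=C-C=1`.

Heavy atoms from the SMILES: 16 C, 3 O.
Implicit hydrogens by atom environment:
  5 × C: no H
  4 × C: 3 H each → 12
  4 × C (aromatic): no H
  3 × O: no H
  2 × C (aromatic): 1 H each → 2
  1 × C: 2 H
  Total hydrogens = 16.
Molecular formula: C16H16O3

C16H16O3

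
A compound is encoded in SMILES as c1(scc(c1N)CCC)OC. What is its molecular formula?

Heavy atoms from the SMILES: 8 C, 1 N, 1 O, 1 S.
Implicit hydrogens by atom environment:
  3 × C (aromatic): no H
  2 × C: 3 H each → 6
  2 × C: 2 H each → 4
  1 × C (aromatic): 1 H
  1 × N: 2 H
  1 × O: no H
  1 × S (aromatic): no H
  Total hydrogens = 13.
Molecular formula: C8H13NOS

C8H13NOS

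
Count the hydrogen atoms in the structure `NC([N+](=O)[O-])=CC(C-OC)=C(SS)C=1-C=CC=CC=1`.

Hydrogens are implicit in SMILES; fill each atom to its normal valence:
  5 × C (aromatic): 1 H each → 5
  3 × C: no H
  2 × O: no H
  1 × C: 3 H
  1 × C: 2 H
  1 × C: 1 H
  1 × C (aromatic): no H
  1 × N: 2 H
  1 × N (charge +1): no H
  1 × O (charge -1): no H
  1 × S: 1 H
  1 × S: no H
  Total hydrogens = 14.

14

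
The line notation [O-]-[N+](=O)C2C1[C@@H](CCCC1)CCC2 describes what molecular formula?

Heavy atoms from the SMILES: 10 C, 1 N, 2 O.
Implicit hydrogens by atom environment:
  7 × C: 2 H each → 14
  3 × C: 1 H each → 3
  1 × N (charge +1): no H
  1 × O: no H
  1 × O (charge -1): no H
  Total hydrogens = 17.
Molecular formula: C10H17NO2

C10H17NO2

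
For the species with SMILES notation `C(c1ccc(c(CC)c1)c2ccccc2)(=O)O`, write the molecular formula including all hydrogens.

Heavy atoms from the SMILES: 15 C, 2 O.
Implicit hydrogens by atom environment:
  8 × C (aromatic): 1 H each → 8
  4 × C (aromatic): no H
  1 × C: 3 H
  1 × C: 2 H
  1 × C: no H
  1 × O: 1 H
  1 × O: no H
  Total hydrogens = 14.
Molecular formula: C15H14O2

C15H14O2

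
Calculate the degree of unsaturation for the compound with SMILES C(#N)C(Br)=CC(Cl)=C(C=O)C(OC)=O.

Molecular formula from the SMILES: C8H5BrClNO3.
DoU = (2C + 2 + N − H − X)/2 = (2·8 + 2 + 1 − 5 − 2)/2 = 12/2 = 6.
(Structurally: 0 ring(s) + 6 π bond(s) = 6.)

6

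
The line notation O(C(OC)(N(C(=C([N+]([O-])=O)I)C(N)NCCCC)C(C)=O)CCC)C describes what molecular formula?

C15H29IN4O5

Heavy atoms from the SMILES: 15 C, 1 I, 4 N, 5 O.
Implicit hydrogens by atom environment:
  5 × C: 3 H each → 15
  5 × C: 2 H each → 10
  4 × C: no H
  4 × O: no H
  1 × C: 1 H
  1 × I: no H
  1 × N: 2 H
  1 × N: 1 H
  1 × N (charge +1): no H
  1 × N: no H
  1 × O (charge -1): no H
  Total hydrogens = 29.
Molecular formula: C15H29IN4O5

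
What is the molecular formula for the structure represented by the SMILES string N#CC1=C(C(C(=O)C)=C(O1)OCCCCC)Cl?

C12H14ClNO3

Heavy atoms from the SMILES: 12 C, 1 Cl, 1 N, 3 O.
Implicit hydrogens by atom environment:
  4 × C: 2 H each → 8
  4 × C (aromatic): no H
  2 × C: 3 H each → 6
  2 × C: no H
  2 × O: no H
  1 × Cl: no H
  1 × N: no H
  1 × O (aromatic): no H
  Total hydrogens = 14.
Molecular formula: C12H14ClNO3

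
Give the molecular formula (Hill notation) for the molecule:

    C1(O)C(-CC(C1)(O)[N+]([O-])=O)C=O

Heavy atoms from the SMILES: 6 C, 1 N, 5 O.
Implicit hydrogens by atom environment:
  3 × C: 1 H each → 3
  2 × C: 2 H each → 4
  2 × O: 1 H each → 2
  2 × O: no H
  1 × C: no H
  1 × N (charge +1): no H
  1 × O (charge -1): no H
  Total hydrogens = 9.
Molecular formula: C6H9NO5

C6H9NO5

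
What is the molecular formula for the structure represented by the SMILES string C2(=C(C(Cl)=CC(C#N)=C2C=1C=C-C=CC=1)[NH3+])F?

C13H9ClFN2+

Heavy atoms from the SMILES: 13 C, 1 Cl, 1 F, 2 N.
Implicit hydrogens by atom environment:
  6 × C (aromatic): 1 H each → 6
  6 × C (aromatic): no H
  1 × C: no H
  1 × Cl: no H
  1 × F: no H
  1 × N (charge +1): 3 H
  1 × N: no H
  Total hydrogens = 9.
Net charge +1.
Molecular formula: C13H9ClFN2+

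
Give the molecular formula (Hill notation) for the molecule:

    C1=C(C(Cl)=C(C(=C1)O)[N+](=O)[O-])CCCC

Heavy atoms from the SMILES: 10 C, 1 Cl, 1 N, 3 O.
Implicit hydrogens by atom environment:
  4 × C (aromatic): no H
  3 × C: 2 H each → 6
  2 × C (aromatic): 1 H each → 2
  1 × C: 3 H
  1 × Cl: no H
  1 × N (charge +1): no H
  1 × O: 1 H
  1 × O: no H
  1 × O (charge -1): no H
  Total hydrogens = 12.
Molecular formula: C10H12ClNO3

C10H12ClNO3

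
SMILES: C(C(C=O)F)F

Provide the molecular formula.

Heavy atoms from the SMILES: 3 C, 2 F, 1 O.
Implicit hydrogens by atom environment:
  2 × C: 1 H each → 2
  2 × F: no H
  1 × C: 2 H
  1 × O: no H
  Total hydrogens = 4.
Molecular formula: C3H4F2O

C3H4F2O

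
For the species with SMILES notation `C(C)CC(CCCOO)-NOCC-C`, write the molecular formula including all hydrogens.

C10H23NO3

Heavy atoms from the SMILES: 10 C, 1 N, 3 O.
Implicit hydrogens by atom environment:
  7 × C: 2 H each → 14
  2 × C: 3 H each → 6
  2 × O: no H
  1 × C: 1 H
  1 × N: 1 H
  1 × O: 1 H
  Total hydrogens = 23.
Molecular formula: C10H23NO3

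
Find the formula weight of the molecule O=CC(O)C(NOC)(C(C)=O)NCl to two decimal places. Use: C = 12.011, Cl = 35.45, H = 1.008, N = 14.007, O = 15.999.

Molecular formula: C6H11ClN2O4.
M = 6×12.011 + 1×35.45 + 11×1.008 + 2×14.007 + 4×15.999 = 210.61 g/mol.

210.61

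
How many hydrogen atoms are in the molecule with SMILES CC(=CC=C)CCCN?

15

Hydrogens are implicit in SMILES; fill each atom to its normal valence:
  4 × C: 2 H each → 8
  2 × C: 1 H each → 2
  1 × C: 3 H
  1 × C: no H
  1 × N: 2 H
  Total hydrogens = 15.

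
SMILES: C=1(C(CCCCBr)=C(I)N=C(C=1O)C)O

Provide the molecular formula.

C10H13BrINO2

Heavy atoms from the SMILES: 1 Br, 10 C, 1 I, 1 N, 2 O.
Implicit hydrogens by atom environment:
  5 × C (aromatic): no H
  4 × C: 2 H each → 8
  2 × O: 1 H each → 2
  1 × Br: no H
  1 × C: 3 H
  1 × I: no H
  1 × N (aromatic): no H
  Total hydrogens = 13.
Molecular formula: C10H13BrINO2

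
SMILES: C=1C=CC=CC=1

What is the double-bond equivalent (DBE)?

4

Molecular formula from the SMILES: C6H6.
DoU = (2C + 2 + N − H − X)/2 = (2·6 + 2 + 0 − 6 − 0)/2 = 8/2 = 4.
(Structurally: 1 ring(s) + 3 π bond(s) = 4.)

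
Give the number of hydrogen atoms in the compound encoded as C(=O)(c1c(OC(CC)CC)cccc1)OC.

Hydrogens are implicit in SMILES; fill each atom to its normal valence:
  4 × C (aromatic): 1 H each → 4
  3 × C: 3 H each → 9
  3 × O: no H
  2 × C: 2 H each → 4
  2 × C (aromatic): no H
  1 × C: 1 H
  1 × C: no H
  Total hydrogens = 18.

18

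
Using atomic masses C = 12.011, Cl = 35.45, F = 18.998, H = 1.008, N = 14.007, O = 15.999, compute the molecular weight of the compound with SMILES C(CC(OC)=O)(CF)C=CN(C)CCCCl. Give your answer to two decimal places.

251.73

Molecular formula: C11H19ClFNO2.
M = 11×12.011 + 1×35.45 + 1×18.998 + 19×1.008 + 1×14.007 + 2×15.999 = 251.73 g/mol.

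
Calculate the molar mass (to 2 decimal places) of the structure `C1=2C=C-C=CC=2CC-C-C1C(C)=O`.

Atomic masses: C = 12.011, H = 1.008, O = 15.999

Molecular formula: C12H14O.
M = 12×12.011 + 14×1.008 + 1×15.999 = 174.24 g/mol.

174.24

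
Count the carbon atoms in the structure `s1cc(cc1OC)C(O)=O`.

6

The symbol for carbon appears 6 times in the SMILES. Lowercase c denotes aromatic carbon and counts toward C.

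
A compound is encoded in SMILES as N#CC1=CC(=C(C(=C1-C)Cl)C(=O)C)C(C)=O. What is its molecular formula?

Heavy atoms from the SMILES: 12 C, 1 Cl, 1 N, 2 O.
Implicit hydrogens by atom environment:
  5 × C (aromatic): no H
  3 × C: 3 H each → 9
  3 × C: no H
  2 × O: no H
  1 × C (aromatic): 1 H
  1 × Cl: no H
  1 × N: no H
  Total hydrogens = 10.
Molecular formula: C12H10ClNO2

C12H10ClNO2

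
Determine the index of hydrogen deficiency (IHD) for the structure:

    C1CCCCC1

1

Molecular formula from the SMILES: C6H12.
DoU = (2C + 2 + N − H − X)/2 = (2·6 + 2 + 0 − 12 − 0)/2 = 2/2 = 1.
(Structurally: 1 ring(s) + 0 π bond(s) = 1.)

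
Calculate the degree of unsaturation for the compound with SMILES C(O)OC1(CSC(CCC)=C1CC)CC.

Molecular formula from the SMILES: C12H22O2S.
DoU = (2C + 2 + N − H − X)/2 = (2·12 + 2 + 0 − 22 − 0)/2 = 4/2 = 2.
(Structurally: 1 ring(s) + 1 π bond(s) = 2.)

2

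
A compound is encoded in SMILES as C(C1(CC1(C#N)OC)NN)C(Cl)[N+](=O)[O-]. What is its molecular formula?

Heavy atoms from the SMILES: 7 C, 1 Cl, 4 N, 3 O.
Implicit hydrogens by atom environment:
  3 × C: no H
  2 × C: 2 H each → 4
  2 × O: no H
  1 × C: 3 H
  1 × C: 1 H
  1 × Cl: no H
  1 × N: 2 H
  1 × N: 1 H
  1 × N: no H
  1 × N (charge +1): no H
  1 × O (charge -1): no H
  Total hydrogens = 11.
Molecular formula: C7H11ClN4O3

C7H11ClN4O3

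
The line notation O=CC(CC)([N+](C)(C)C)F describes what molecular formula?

C7H15FNO+

Heavy atoms from the SMILES: 7 C, 1 F, 1 N, 1 O.
Implicit hydrogens by atom environment:
  4 × C: 3 H each → 12
  1 × C: 2 H
  1 × C: 1 H
  1 × C: no H
  1 × F: no H
  1 × N (charge +1): no H
  1 × O: no H
  Total hydrogens = 15.
Net charge +1.
Molecular formula: C7H15FNO+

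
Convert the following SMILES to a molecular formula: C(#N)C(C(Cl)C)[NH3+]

Heavy atoms from the SMILES: 4 C, 1 Cl, 2 N.
Implicit hydrogens by atom environment:
  2 × C: 1 H each → 2
  1 × C: 3 H
  1 × C: no H
  1 × Cl: no H
  1 × N (charge +1): 3 H
  1 × N: no H
  Total hydrogens = 8.
Net charge +1.
Molecular formula: C4H8ClN2+

C4H8ClN2+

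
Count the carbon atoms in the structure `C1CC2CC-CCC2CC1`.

10

The symbol for carbon appears 10 times in the SMILES.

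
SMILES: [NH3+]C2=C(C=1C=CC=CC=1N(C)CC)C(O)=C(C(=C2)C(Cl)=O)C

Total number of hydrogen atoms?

Hydrogens are implicit in SMILES; fill each atom to its normal valence:
  7 × C (aromatic): no H
  5 × C (aromatic): 1 H each → 5
  3 × C: 3 H each → 9
  1 × C: 2 H
  1 × C: no H
  1 × Cl: no H
  1 × N (charge +1): 3 H
  1 × N: no H
  1 × O: 1 H
  1 × O: no H
  Total hydrogens = 20.

20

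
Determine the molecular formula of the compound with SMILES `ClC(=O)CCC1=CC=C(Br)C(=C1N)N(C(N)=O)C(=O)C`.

C12H13BrClN3O3

Heavy atoms from the SMILES: 1 Br, 12 C, 1 Cl, 3 N, 3 O.
Implicit hydrogens by atom environment:
  4 × C (aromatic): no H
  3 × C: no H
  3 × O: no H
  2 × C: 2 H each → 4
  2 × C (aromatic): 1 H each → 2
  2 × N: 2 H each → 4
  1 × Br: no H
  1 × C: 3 H
  1 × Cl: no H
  1 × N: no H
  Total hydrogens = 13.
Molecular formula: C12H13BrClN3O3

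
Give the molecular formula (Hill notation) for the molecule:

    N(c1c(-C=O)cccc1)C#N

Heavy atoms from the SMILES: 8 C, 2 N, 1 O.
Implicit hydrogens by atom environment:
  4 × C (aromatic): 1 H each → 4
  2 × C (aromatic): no H
  1 × C: 1 H
  1 × C: no H
  1 × N: 1 H
  1 × N: no H
  1 × O: no H
  Total hydrogens = 6.
Molecular formula: C8H6N2O

C8H6N2O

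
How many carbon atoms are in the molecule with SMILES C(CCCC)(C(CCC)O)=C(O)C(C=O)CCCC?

16

The symbol for carbon appears 16 times in the SMILES.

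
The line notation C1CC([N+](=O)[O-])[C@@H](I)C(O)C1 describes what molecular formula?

Heavy atoms from the SMILES: 6 C, 1 I, 1 N, 3 O.
Implicit hydrogens by atom environment:
  3 × C: 2 H each → 6
  3 × C: 1 H each → 3
  1 × I: no H
  1 × N (charge +1): no H
  1 × O: 1 H
  1 × O: no H
  1 × O (charge -1): no H
  Total hydrogens = 10.
Molecular formula: C6H10INO3

C6H10INO3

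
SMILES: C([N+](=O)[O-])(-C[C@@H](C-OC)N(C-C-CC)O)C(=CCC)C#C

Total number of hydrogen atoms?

26

Hydrogens are implicit in SMILES; fill each atom to its normal valence:
  6 × C: 2 H each → 12
  4 × C: 1 H each → 4
  3 × C: 3 H each → 9
  2 × C: no H
  2 × O: no H
  1 × N: no H
  1 × N (charge +1): no H
  1 × O: 1 H
  1 × O (charge -1): no H
  Total hydrogens = 26.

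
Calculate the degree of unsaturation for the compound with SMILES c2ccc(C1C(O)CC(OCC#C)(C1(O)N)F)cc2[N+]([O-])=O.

Molecular formula from the SMILES: C14H15FN2O5.
DoU = (2C + 2 + N − H − X)/2 = (2·14 + 2 + 2 − 15 − 1)/2 = 16/2 = 8.
(Structurally: 2 ring(s) + 6 π bond(s) = 8.)

8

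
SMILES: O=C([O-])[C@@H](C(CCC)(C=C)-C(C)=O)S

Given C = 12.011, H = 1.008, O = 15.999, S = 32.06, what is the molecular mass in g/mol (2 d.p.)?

215.29

Molecular formula: C10H15O3S-.
M = 10×12.011 + 15×1.008 + 3×15.999 + 1×32.06 = 215.29 g/mol.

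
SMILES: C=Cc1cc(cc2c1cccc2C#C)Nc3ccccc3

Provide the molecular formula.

Heavy atoms from the SMILES: 20 C, 1 N.
Implicit hydrogens by atom environment:
  10 × C (aromatic): 1 H each → 10
  6 × C (aromatic): no H
  2 × C: 1 H each → 2
  1 × C: 2 H
  1 × C: no H
  1 × N: 1 H
  Total hydrogens = 15.
Molecular formula: C20H15N

C20H15N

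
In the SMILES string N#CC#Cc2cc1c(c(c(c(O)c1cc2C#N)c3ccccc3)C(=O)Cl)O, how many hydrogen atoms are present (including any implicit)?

Hydrogens are implicit in SMILES; fill each atom to its normal valence:
  9 × C (aromatic): no H
  7 × C (aromatic): 1 H each → 7
  5 × C: no H
  2 × N: no H
  2 × O: 1 H each → 2
  1 × Cl: no H
  1 × O: no H
  Total hydrogens = 9.

9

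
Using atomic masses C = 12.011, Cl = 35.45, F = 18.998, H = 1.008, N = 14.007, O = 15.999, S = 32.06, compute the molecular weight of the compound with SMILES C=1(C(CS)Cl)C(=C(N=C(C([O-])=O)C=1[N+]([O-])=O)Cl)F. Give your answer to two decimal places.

Molecular formula: C8H4Cl2FN2O4S-.
M = 8×12.011 + 2×35.45 + 1×18.998 + 4×1.008 + 2×14.007 + 4×15.999 + 1×32.06 = 314.09 g/mol.

314.09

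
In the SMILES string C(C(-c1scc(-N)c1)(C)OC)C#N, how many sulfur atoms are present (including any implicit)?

1

The symbol for sulfur appears 1 time in the SMILES.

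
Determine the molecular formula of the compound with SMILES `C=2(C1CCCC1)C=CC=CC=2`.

C11H14

Heavy atoms from the SMILES: 11 C.
Implicit hydrogens by atom environment:
  5 × C (aromatic): 1 H each → 5
  4 × C: 2 H each → 8
  1 × C: 1 H
  1 × C (aromatic): no H
  Total hydrogens = 14.
Molecular formula: C11H14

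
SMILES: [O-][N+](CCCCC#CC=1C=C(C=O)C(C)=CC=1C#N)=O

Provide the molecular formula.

Heavy atoms from the SMILES: 15 C, 2 N, 3 O.
Implicit hydrogens by atom environment:
  4 × C: 2 H each → 8
  4 × C (aromatic): no H
  3 × C: no H
  2 × C (aromatic): 1 H each → 2
  2 × O: no H
  1 × C: 3 H
  1 × C: 1 H
  1 × N: no H
  1 × N (charge +1): no H
  1 × O (charge -1): no H
  Total hydrogens = 14.
Molecular formula: C15H14N2O3

C15H14N2O3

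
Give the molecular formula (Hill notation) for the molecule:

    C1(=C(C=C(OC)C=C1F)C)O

Heavy atoms from the SMILES: 8 C, 1 F, 2 O.
Implicit hydrogens by atom environment:
  4 × C (aromatic): no H
  2 × C: 3 H each → 6
  2 × C (aromatic): 1 H each → 2
  1 × F: no H
  1 × O: 1 H
  1 × O: no H
  Total hydrogens = 9.
Molecular formula: C8H9FO2

C8H9FO2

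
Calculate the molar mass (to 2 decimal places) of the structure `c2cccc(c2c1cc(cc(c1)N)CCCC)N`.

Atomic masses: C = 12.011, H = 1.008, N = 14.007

Molecular formula: C16H20N2.
M = 16×12.011 + 20×1.008 + 2×14.007 = 240.35 g/mol.

240.35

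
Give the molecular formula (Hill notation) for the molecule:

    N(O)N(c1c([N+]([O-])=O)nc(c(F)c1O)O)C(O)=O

Heavy atoms from the SMILES: 6 C, 1 F, 4 N, 7 O.
Implicit hydrogens by atom environment:
  5 × C (aromatic): no H
  4 × O: 1 H each → 4
  2 × O: no H
  1 × C: no H
  1 × F: no H
  1 × N: 1 H
  1 × N (aromatic): no H
  1 × N (charge +1): no H
  1 × N: no H
  1 × O (charge -1): no H
  Total hydrogens = 5.
Molecular formula: C6H5FN4O7

C6H5FN4O7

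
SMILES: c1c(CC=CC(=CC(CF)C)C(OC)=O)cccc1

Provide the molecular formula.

C16H19FO2

Heavy atoms from the SMILES: 16 C, 1 F, 2 O.
Implicit hydrogens by atom environment:
  5 × C (aromatic): 1 H each → 5
  4 × C: 1 H each → 4
  2 × C: 3 H each → 6
  2 × C: 2 H each → 4
  2 × C: no H
  2 × O: no H
  1 × C (aromatic): no H
  1 × F: no H
  Total hydrogens = 19.
Molecular formula: C16H19FO2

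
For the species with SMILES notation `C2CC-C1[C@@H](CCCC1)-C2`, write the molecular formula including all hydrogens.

Heavy atoms from the SMILES: 10 C.
Implicit hydrogens by atom environment:
  8 × C: 2 H each → 16
  2 × C: 1 H each → 2
  Total hydrogens = 18.
Molecular formula: C10H18

C10H18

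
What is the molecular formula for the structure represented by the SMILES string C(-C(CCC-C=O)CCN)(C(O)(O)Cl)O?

C9H18ClNO4

Heavy atoms from the SMILES: 9 C, 1 Cl, 1 N, 4 O.
Implicit hydrogens by atom environment:
  5 × C: 2 H each → 10
  3 × C: 1 H each → 3
  3 × O: 1 H each → 3
  1 × C: no H
  1 × Cl: no H
  1 × N: 2 H
  1 × O: no H
  Total hydrogens = 18.
Molecular formula: C9H18ClNO4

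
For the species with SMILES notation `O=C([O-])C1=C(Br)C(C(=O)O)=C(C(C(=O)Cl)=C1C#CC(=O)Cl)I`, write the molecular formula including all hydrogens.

C12HBrCl2IO6-

Heavy atoms from the SMILES: 1 Br, 12 C, 2 Cl, 1 I, 6 O.
Implicit hydrogens by atom environment:
  6 × C (aromatic): no H
  6 × C: no H
  4 × O: no H
  2 × Cl: no H
  1 × Br: no H
  1 × I: no H
  1 × O: 1 H
  1 × O (charge -1): no H
  Total hydrogens = 1.
Net charge -1.
Molecular formula: C12HBrCl2IO6-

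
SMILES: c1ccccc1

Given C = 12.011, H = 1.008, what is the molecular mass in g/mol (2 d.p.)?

78.11

Molecular formula: C6H6.
M = 6×12.011 + 6×1.008 = 78.11 g/mol.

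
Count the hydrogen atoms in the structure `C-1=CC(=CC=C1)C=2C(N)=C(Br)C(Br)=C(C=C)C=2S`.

11

Hydrogens are implicit in SMILES; fill each atom to its normal valence:
  7 × C (aromatic): no H
  5 × C (aromatic): 1 H each → 5
  2 × Br: no H
  1 × C: 2 H
  1 × C: 1 H
  1 × N: 2 H
  1 × S: 1 H
  Total hydrogens = 11.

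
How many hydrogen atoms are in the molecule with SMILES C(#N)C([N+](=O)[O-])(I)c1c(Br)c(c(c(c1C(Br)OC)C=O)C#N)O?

6

Hydrogens are implicit in SMILES; fill each atom to its normal valence:
  6 × C (aromatic): no H
  3 × C: no H
  3 × O: no H
  2 × Br: no H
  2 × C: 1 H each → 2
  2 × N: no H
  1 × C: 3 H
  1 × I: no H
  1 × N (charge +1): no H
  1 × O: 1 H
  1 × O (charge -1): no H
  Total hydrogens = 6.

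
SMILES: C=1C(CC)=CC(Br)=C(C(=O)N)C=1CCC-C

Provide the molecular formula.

Heavy atoms from the SMILES: 1 Br, 13 C, 1 N, 1 O.
Implicit hydrogens by atom environment:
  4 × C: 2 H each → 8
  4 × C (aromatic): no H
  2 × C: 3 H each → 6
  2 × C (aromatic): 1 H each → 2
  1 × Br: no H
  1 × C: no H
  1 × N: 2 H
  1 × O: no H
  Total hydrogens = 18.
Molecular formula: C13H18BrNO

C13H18BrNO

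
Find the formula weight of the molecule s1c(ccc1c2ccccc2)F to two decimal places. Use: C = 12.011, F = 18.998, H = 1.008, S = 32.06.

178.22

Molecular formula: C10H7FS.
M = 10×12.011 + 1×18.998 + 7×1.008 + 1×32.06 = 178.22 g/mol.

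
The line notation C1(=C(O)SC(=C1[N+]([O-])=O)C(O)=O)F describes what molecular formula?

C5H2FNO5S

Heavy atoms from the SMILES: 5 C, 1 F, 1 N, 5 O, 1 S.
Implicit hydrogens by atom environment:
  4 × C (aromatic): no H
  2 × O: 1 H each → 2
  2 × O: no H
  1 × C: no H
  1 × F: no H
  1 × N (charge +1): no H
  1 × O (charge -1): no H
  1 × S (aromatic): no H
  Total hydrogens = 2.
Molecular formula: C5H2FNO5S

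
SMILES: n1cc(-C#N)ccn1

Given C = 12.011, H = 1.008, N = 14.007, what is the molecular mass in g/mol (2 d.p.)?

Molecular formula: C5H3N3.
M = 5×12.011 + 3×1.008 + 3×14.007 = 105.10 g/mol.

105.10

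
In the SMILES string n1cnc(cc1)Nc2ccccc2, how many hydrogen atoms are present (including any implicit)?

9

Hydrogens are implicit in SMILES; fill each atom to its normal valence:
  8 × C (aromatic): 1 H each → 8
  2 × C (aromatic): no H
  2 × N (aromatic): no H
  1 × N: 1 H
  Total hydrogens = 9.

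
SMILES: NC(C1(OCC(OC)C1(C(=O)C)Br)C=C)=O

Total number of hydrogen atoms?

Hydrogens are implicit in SMILES; fill each atom to its normal valence:
  4 × C: no H
  4 × O: no H
  2 × C: 3 H each → 6
  2 × C: 2 H each → 4
  2 × C: 1 H each → 2
  1 × Br: no H
  1 × N: 2 H
  Total hydrogens = 14.

14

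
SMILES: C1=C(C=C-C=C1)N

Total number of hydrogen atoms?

Hydrogens are implicit in SMILES; fill each atom to its normal valence:
  5 × C (aromatic): 1 H each → 5
  1 × C (aromatic): no H
  1 × N: 2 H
  Total hydrogens = 7.

7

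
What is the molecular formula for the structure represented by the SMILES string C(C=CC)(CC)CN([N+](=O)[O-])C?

Heavy atoms from the SMILES: 8 C, 2 N, 2 O.
Implicit hydrogens by atom environment:
  3 × C: 3 H each → 9
  3 × C: 1 H each → 3
  2 × C: 2 H each → 4
  1 × N: no H
  1 × N (charge +1): no H
  1 × O: no H
  1 × O (charge -1): no H
  Total hydrogens = 16.
Molecular formula: C8H16N2O2

C8H16N2O2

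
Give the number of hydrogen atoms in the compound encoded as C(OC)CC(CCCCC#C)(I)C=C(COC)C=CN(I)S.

Hydrogens are implicit in SMILES; fill each atom to its normal valence:
  7 × C: 2 H each → 14
  4 × C: 1 H each → 4
  3 × C: no H
  2 × C: 3 H each → 6
  2 × I: no H
  2 × O: no H
  1 × N: no H
  1 × S: 1 H
  Total hydrogens = 25.

25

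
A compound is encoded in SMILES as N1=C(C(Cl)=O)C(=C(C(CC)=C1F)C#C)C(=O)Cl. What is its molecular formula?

C11H6Cl2FNO2

Heavy atoms from the SMILES: 11 C, 2 Cl, 1 F, 1 N, 2 O.
Implicit hydrogens by atom environment:
  5 × C (aromatic): no H
  3 × C: no H
  2 × Cl: no H
  2 × O: no H
  1 × C: 3 H
  1 × C: 2 H
  1 × C: 1 H
  1 × F: no H
  1 × N (aromatic): no H
  Total hydrogens = 6.
Molecular formula: C11H6Cl2FNO2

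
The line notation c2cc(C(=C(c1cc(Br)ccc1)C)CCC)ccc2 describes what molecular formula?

Heavy atoms from the SMILES: 1 Br, 18 C.
Implicit hydrogens by atom environment:
  9 × C (aromatic): 1 H each → 9
  3 × C (aromatic): no H
  2 × C: 3 H each → 6
  2 × C: 2 H each → 4
  2 × C: no H
  1 × Br: no H
  Total hydrogens = 19.
Molecular formula: C18H19Br

C18H19Br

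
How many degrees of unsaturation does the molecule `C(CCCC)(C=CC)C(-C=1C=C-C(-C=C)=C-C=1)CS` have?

6

Molecular formula from the SMILES: C18H26S.
DoU = (2C + 2 + N − H − X)/2 = (2·18 + 2 + 0 − 26 − 0)/2 = 12/2 = 6.
(Structurally: 1 ring(s) + 5 π bond(s) = 6.)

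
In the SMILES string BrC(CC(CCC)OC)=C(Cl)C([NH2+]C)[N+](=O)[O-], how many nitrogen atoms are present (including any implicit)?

The symbol for nitrogen appears 2 times in the SMILES.

2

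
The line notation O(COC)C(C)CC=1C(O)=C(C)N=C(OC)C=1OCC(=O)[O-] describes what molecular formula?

C14H20NO7-

Heavy atoms from the SMILES: 14 C, 1 N, 7 O.
Implicit hydrogens by atom environment:
  5 × C (aromatic): no H
  5 × O: no H
  4 × C: 3 H each → 12
  3 × C: 2 H each → 6
  1 × C: 1 H
  1 × C: no H
  1 × N (aromatic): no H
  1 × O: 1 H
  1 × O (charge -1): no H
  Total hydrogens = 20.
Net charge -1.
Molecular formula: C14H20NO7-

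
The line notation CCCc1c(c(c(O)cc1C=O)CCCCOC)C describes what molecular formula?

Heavy atoms from the SMILES: 16 C, 3 O.
Implicit hydrogens by atom environment:
  6 × C: 2 H each → 12
  5 × C (aromatic): no H
  3 × C: 3 H each → 9
  2 × O: no H
  1 × C (aromatic): 1 H
  1 × C: 1 H
  1 × O: 1 H
  Total hydrogens = 24.
Molecular formula: C16H24O3

C16H24O3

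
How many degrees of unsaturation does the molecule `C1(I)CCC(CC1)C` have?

Molecular formula from the SMILES: C7H13I.
DoU = (2C + 2 + N − H − X)/2 = (2·7 + 2 + 0 − 13 − 1)/2 = 2/2 = 1.
(Structurally: 1 ring(s) + 0 π bond(s) = 1.)

1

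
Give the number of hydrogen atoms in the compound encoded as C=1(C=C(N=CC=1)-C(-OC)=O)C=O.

Hydrogens are implicit in SMILES; fill each atom to its normal valence:
  3 × C (aromatic): 1 H each → 3
  3 × O: no H
  2 × C (aromatic): no H
  1 × C: 3 H
  1 × C: 1 H
  1 × C: no H
  1 × N (aromatic): no H
  Total hydrogens = 7.

7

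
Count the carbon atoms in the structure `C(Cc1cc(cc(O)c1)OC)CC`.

The symbol for carbon appears 11 times in the SMILES. Lowercase c denotes aromatic carbon and counts toward C.

11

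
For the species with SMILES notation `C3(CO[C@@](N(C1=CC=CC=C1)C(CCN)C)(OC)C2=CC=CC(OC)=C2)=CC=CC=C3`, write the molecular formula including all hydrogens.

Heavy atoms from the SMILES: 26 C, 2 N, 3 O.
Implicit hydrogens by atom environment:
  14 × C (aromatic): 1 H each → 14
  4 × C (aromatic): no H
  3 × C: 3 H each → 9
  3 × C: 2 H each → 6
  3 × O: no H
  1 × C: 1 H
  1 × C: no H
  1 × N: 2 H
  1 × N: no H
  Total hydrogens = 32.
Molecular formula: C26H32N2O3

C26H32N2O3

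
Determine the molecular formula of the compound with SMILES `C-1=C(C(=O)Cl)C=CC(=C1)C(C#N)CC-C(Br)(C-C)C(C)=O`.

Heavy atoms from the SMILES: 1 Br, 16 C, 1 Cl, 1 N, 2 O.
Implicit hydrogens by atom environment:
  4 × C (aromatic): 1 H each → 4
  4 × C: no H
  3 × C: 2 H each → 6
  2 × C: 3 H each → 6
  2 × C (aromatic): no H
  2 × O: no H
  1 × Br: no H
  1 × C: 1 H
  1 × Cl: no H
  1 × N: no H
  Total hydrogens = 17.
Molecular formula: C16H17BrClNO2

C16H17BrClNO2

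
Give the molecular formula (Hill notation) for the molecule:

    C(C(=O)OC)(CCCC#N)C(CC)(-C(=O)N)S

C11H18N2O3S

Heavy atoms from the SMILES: 11 C, 2 N, 3 O, 1 S.
Implicit hydrogens by atom environment:
  4 × C: 2 H each → 8
  4 × C: no H
  3 × O: no H
  2 × C: 3 H each → 6
  1 × C: 1 H
  1 × N: 2 H
  1 × N: no H
  1 × S: 1 H
  Total hydrogens = 18.
Molecular formula: C11H18N2O3S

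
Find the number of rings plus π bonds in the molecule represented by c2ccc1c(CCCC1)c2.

5

Molecular formula from the SMILES: C10H12.
DoU = (2C + 2 + N − H − X)/2 = (2·10 + 2 + 0 − 12 − 0)/2 = 10/2 = 5.
(Structurally: 2 ring(s) + 3 π bond(s) = 5.)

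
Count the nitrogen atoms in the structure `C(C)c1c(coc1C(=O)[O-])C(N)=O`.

1

The symbol for nitrogen appears 1 time in the SMILES.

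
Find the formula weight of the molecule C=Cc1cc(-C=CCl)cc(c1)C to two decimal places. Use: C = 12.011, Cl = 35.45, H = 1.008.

178.66

Molecular formula: C11H11Cl.
M = 11×12.011 + 1×35.45 + 11×1.008 = 178.66 g/mol.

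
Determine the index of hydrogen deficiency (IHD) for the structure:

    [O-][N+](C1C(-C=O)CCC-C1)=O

3

Molecular formula from the SMILES: C7H11NO3.
DoU = (2C + 2 + N − H − X)/2 = (2·7 + 2 + 1 − 11 − 0)/2 = 6/2 = 3.
(Structurally: 1 ring(s) + 2 π bond(s) = 3.)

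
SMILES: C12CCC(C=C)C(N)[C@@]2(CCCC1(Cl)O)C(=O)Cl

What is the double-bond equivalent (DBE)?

Molecular formula from the SMILES: C13H19Cl2NO2.
DoU = (2C + 2 + N − H − X)/2 = (2·13 + 2 + 1 − 19 − 2)/2 = 8/2 = 4.
(Structurally: 2 ring(s) + 2 π bond(s) = 4.)

4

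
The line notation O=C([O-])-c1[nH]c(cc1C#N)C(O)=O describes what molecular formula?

C7H3N2O4-

Heavy atoms from the SMILES: 7 C, 2 N, 4 O.
Implicit hydrogens by atom environment:
  3 × C (aromatic): no H
  3 × C: no H
  2 × O: no H
  1 × C (aromatic): 1 H
  1 × N (aromatic): 1 H
  1 × N: no H
  1 × O: 1 H
  1 × O (charge -1): no H
  Total hydrogens = 3.
Net charge -1.
Molecular formula: C7H3N2O4-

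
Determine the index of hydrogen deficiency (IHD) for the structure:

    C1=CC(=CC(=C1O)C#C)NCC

6

Molecular formula from the SMILES: C10H11NO.
DoU = (2C + 2 + N − H − X)/2 = (2·10 + 2 + 1 − 11 − 0)/2 = 12/2 = 6.
(Structurally: 1 ring(s) + 5 π bond(s) = 6.)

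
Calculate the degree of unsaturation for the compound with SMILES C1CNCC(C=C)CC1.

Molecular formula from the SMILES: C8H15N.
DoU = (2C + 2 + N − H − X)/2 = (2·8 + 2 + 1 − 15 − 0)/2 = 4/2 = 2.
(Structurally: 1 ring(s) + 1 π bond(s) = 2.)

2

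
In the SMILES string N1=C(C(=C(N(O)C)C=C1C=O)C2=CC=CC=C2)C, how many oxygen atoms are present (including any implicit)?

The symbol for oxygen appears 2 times in the SMILES.

2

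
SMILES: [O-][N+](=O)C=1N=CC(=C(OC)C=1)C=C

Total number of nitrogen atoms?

2

The symbol for nitrogen appears 2 times in the SMILES.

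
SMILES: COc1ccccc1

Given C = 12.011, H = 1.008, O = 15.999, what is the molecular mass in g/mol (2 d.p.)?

108.14

Molecular formula: C7H8O.
M = 7×12.011 + 8×1.008 + 1×15.999 = 108.14 g/mol.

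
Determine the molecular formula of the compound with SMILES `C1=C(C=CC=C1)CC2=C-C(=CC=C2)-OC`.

C14H14O

Heavy atoms from the SMILES: 14 C, 1 O.
Implicit hydrogens by atom environment:
  9 × C (aromatic): 1 H each → 9
  3 × C (aromatic): no H
  1 × C: 3 H
  1 × C: 2 H
  1 × O: no H
  Total hydrogens = 14.
Molecular formula: C14H14O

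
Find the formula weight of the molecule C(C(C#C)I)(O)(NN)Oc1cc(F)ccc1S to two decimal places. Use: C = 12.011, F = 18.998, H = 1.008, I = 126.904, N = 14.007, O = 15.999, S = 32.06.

368.16

Molecular formula: C10H10FIN2O2S.
M = 10×12.011 + 1×18.998 + 10×1.008 + 1×126.904 + 2×14.007 + 2×15.999 + 1×32.06 = 368.16 g/mol.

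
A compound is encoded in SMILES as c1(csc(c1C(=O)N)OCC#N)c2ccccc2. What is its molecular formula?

C13H10N2O2S

Heavy atoms from the SMILES: 13 C, 2 N, 2 O, 1 S.
Implicit hydrogens by atom environment:
  6 × C (aromatic): 1 H each → 6
  4 × C (aromatic): no H
  2 × C: no H
  2 × O: no H
  1 × C: 2 H
  1 × N: 2 H
  1 × N: no H
  1 × S (aromatic): no H
  Total hydrogens = 10.
Molecular formula: C13H10N2O2S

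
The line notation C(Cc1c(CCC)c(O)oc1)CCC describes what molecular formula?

C12H20O2

Heavy atoms from the SMILES: 12 C, 2 O.
Implicit hydrogens by atom environment:
  6 × C: 2 H each → 12
  3 × C (aromatic): no H
  2 × C: 3 H each → 6
  1 × C (aromatic): 1 H
  1 × O: 1 H
  1 × O (aromatic): no H
  Total hydrogens = 20.
Molecular formula: C12H20O2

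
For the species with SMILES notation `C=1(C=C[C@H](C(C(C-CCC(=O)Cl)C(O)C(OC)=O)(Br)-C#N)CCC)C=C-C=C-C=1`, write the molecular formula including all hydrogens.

C22H27BrClNO4

Heavy atoms from the SMILES: 1 Br, 22 C, 1 Cl, 1 N, 4 O.
Implicit hydrogens by atom environment:
  5 × C: 2 H each → 10
  5 × C: 1 H each → 5
  5 × C (aromatic): 1 H each → 5
  4 × C: no H
  3 × O: no H
  2 × C: 3 H each → 6
  1 × Br: no H
  1 × C (aromatic): no H
  1 × Cl: no H
  1 × N: no H
  1 × O: 1 H
  Total hydrogens = 27.
Molecular formula: C22H27BrClNO4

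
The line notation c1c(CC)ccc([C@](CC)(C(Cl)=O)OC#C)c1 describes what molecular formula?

Heavy atoms from the SMILES: 14 C, 1 Cl, 2 O.
Implicit hydrogens by atom environment:
  4 × C (aromatic): 1 H each → 4
  3 × C: no H
  2 × C: 3 H each → 6
  2 × C: 2 H each → 4
  2 × C (aromatic): no H
  2 × O: no H
  1 × C: 1 H
  1 × Cl: no H
  Total hydrogens = 15.
Molecular formula: C14H15ClO2

C14H15ClO2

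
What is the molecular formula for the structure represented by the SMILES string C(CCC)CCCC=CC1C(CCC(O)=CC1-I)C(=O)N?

Heavy atoms from the SMILES: 17 C, 1 I, 1 N, 2 O.
Implicit hydrogens by atom environment:
  8 × C: 2 H each → 16
  6 × C: 1 H each → 6
  2 × C: no H
  1 × C: 3 H
  1 × I: no H
  1 × N: 2 H
  1 × O: 1 H
  1 × O: no H
  Total hydrogens = 28.
Molecular formula: C17H28INO2

C17H28INO2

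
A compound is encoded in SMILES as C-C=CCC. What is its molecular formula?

C5H10

Heavy atoms from the SMILES: 5 C.
Implicit hydrogens by atom environment:
  2 × C: 3 H each → 6
  2 × C: 1 H each → 2
  1 × C: 2 H
  Total hydrogens = 10.
Molecular formula: C5H10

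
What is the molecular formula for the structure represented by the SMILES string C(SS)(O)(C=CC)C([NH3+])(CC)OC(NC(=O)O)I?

Heavy atoms from the SMILES: 9 C, 1 I, 2 N, 4 O, 2 S.
Implicit hydrogens by atom environment:
  3 × C: 1 H each → 3
  3 × C: no H
  2 × C: 3 H each → 6
  2 × O: 1 H each → 2
  2 × O: no H
  1 × C: 2 H
  1 × I: no H
  1 × N (charge +1): 3 H
  1 × N: 1 H
  1 × S: 1 H
  1 × S: no H
  Total hydrogens = 18.
Net charge +1.
Molecular formula: C9H18IN2O4S2+

C9H18IN2O4S2+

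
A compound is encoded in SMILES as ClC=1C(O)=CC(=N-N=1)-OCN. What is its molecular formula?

C5H6ClN3O2

Heavy atoms from the SMILES: 5 C, 1 Cl, 3 N, 2 O.
Implicit hydrogens by atom environment:
  3 × C (aromatic): no H
  2 × N (aromatic): no H
  1 × C: 2 H
  1 × C (aromatic): 1 H
  1 × Cl: no H
  1 × N: 2 H
  1 × O: 1 H
  1 × O: no H
  Total hydrogens = 6.
Molecular formula: C5H6ClN3O2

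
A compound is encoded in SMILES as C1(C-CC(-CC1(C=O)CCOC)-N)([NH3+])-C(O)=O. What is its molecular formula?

C11H21N2O4+

Heavy atoms from the SMILES: 11 C, 2 N, 4 O.
Implicit hydrogens by atom environment:
  5 × C: 2 H each → 10
  3 × C: no H
  3 × O: no H
  2 × C: 1 H each → 2
  1 × C: 3 H
  1 × N (charge +1): 3 H
  1 × N: 2 H
  1 × O: 1 H
  Total hydrogens = 21.
Net charge +1.
Molecular formula: C11H21N2O4+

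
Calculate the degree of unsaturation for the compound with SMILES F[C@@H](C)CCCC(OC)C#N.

2

Molecular formula from the SMILES: C8H14FNO.
DoU = (2C + 2 + N − H − X)/2 = (2·8 + 2 + 1 − 14 − 1)/2 = 4/2 = 2.
(Structurally: 0 ring(s) + 2 π bond(s) = 2.)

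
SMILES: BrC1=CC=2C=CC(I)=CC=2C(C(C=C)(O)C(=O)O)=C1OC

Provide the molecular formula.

C15H12BrIO4

Heavy atoms from the SMILES: 1 Br, 15 C, 1 I, 4 O.
Implicit hydrogens by atom environment:
  6 × C (aromatic): no H
  4 × C (aromatic): 1 H each → 4
  2 × C: no H
  2 × O: 1 H each → 2
  2 × O: no H
  1 × Br: no H
  1 × C: 3 H
  1 × C: 2 H
  1 × C: 1 H
  1 × I: no H
  Total hydrogens = 12.
Molecular formula: C15H12BrIO4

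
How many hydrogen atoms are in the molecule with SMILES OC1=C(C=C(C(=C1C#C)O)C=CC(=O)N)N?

Hydrogens are implicit in SMILES; fill each atom to its normal valence:
  5 × C (aromatic): no H
  3 × C: 1 H each → 3
  2 × C: no H
  2 × N: 2 H each → 4
  2 × O: 1 H each → 2
  1 × C (aromatic): 1 H
  1 × O: no H
  Total hydrogens = 10.

10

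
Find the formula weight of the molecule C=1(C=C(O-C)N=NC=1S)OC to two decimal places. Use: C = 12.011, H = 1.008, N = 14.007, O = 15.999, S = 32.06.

172.20

Molecular formula: C6H8N2O2S.
M = 6×12.011 + 8×1.008 + 2×14.007 + 2×15.999 + 1×32.06 = 172.20 g/mol.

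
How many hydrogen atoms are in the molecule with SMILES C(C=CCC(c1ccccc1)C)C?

18

Hydrogens are implicit in SMILES; fill each atom to its normal valence:
  5 × C (aromatic): 1 H each → 5
  3 × C: 1 H each → 3
  2 × C: 3 H each → 6
  2 × C: 2 H each → 4
  1 × C (aromatic): no H
  Total hydrogens = 18.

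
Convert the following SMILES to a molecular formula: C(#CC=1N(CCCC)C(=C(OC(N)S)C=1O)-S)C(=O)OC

Heavy atoms from the SMILES: 13 C, 2 N, 4 O, 2 S.
Implicit hydrogens by atom environment:
  4 × C (aromatic): no H
  3 × C: 2 H each → 6
  3 × C: no H
  3 × O: no H
  2 × C: 3 H each → 6
  2 × S: 1 H each → 2
  1 × C: 1 H
  1 × N: 2 H
  1 × N (aromatic): no H
  1 × O: 1 H
  Total hydrogens = 18.
Molecular formula: C13H18N2O4S2

C13H18N2O4S2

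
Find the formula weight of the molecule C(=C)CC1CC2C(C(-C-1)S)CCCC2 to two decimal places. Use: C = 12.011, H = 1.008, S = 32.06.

Molecular formula: C13H22S.
M = 13×12.011 + 22×1.008 + 1×32.06 = 210.38 g/mol.

210.38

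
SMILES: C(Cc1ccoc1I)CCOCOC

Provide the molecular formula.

C10H15IO3

Heavy atoms from the SMILES: 10 C, 1 I, 3 O.
Implicit hydrogens by atom environment:
  5 × C: 2 H each → 10
  2 × C (aromatic): 1 H each → 2
  2 × C (aromatic): no H
  2 × O: no H
  1 × C: 3 H
  1 × I: no H
  1 × O (aromatic): no H
  Total hydrogens = 15.
Molecular formula: C10H15IO3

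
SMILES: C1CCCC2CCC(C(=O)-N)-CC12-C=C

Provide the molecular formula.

Heavy atoms from the SMILES: 13 C, 1 N, 1 O.
Implicit hydrogens by atom environment:
  8 × C: 2 H each → 16
  3 × C: 1 H each → 3
  2 × C: no H
  1 × N: 2 H
  1 × O: no H
  Total hydrogens = 21.
Molecular formula: C13H21NO

C13H21NO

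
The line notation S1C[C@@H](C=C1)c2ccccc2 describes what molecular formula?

Heavy atoms from the SMILES: 10 C, 1 S.
Implicit hydrogens by atom environment:
  5 × C (aromatic): 1 H each → 5
  3 × C: 1 H each → 3
  1 × C: 2 H
  1 × C (aromatic): no H
  1 × S: no H
  Total hydrogens = 10.
Molecular formula: C10H10S

C10H10S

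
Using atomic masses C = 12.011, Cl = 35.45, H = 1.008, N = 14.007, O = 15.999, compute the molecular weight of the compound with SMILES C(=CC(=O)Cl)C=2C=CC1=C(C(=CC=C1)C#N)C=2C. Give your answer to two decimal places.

255.70

Molecular formula: C15H10ClNO.
M = 15×12.011 + 1×35.45 + 10×1.008 + 1×14.007 + 1×15.999 = 255.70 g/mol.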